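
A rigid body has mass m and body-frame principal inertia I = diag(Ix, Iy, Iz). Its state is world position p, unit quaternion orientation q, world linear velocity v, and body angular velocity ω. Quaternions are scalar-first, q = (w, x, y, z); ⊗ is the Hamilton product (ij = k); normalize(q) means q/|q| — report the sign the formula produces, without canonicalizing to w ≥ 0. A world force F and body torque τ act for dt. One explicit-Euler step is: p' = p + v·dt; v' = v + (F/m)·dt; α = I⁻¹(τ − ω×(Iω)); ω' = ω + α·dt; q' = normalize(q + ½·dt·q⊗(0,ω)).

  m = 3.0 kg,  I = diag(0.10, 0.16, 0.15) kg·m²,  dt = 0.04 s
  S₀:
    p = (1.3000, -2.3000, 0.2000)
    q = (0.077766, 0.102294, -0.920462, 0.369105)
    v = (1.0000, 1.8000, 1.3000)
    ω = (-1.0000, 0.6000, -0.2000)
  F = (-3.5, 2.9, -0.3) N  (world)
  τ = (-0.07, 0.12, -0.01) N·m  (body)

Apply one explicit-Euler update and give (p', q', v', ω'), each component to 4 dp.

p' = (1.3400, -2.2280, 0.2520)
q' = (0.0923, 0.1000, -0.9262, 0.3515)
v' = (0.9533, 1.8387, 1.2960)
ω' = (-1.0285, 0.6325, -0.1931)

p' = p + v·dt = (1.3400, -2.2280, 0.2520)
new velocity v' = (0.9533, 1.8387, 1.2960)
angular accel α = (-0.7120, 0.8125, 0.1733)
ω + α·dt = (-1.0285, 0.6325, -0.1931)
q⊗(0,ω) = (0.7283922, -0.1151366, -0.3019866, -0.8746388)
q + ½dt·q⊗(0,ω), renormalized = (0.0923, 0.1000, -0.9262, 0.3515)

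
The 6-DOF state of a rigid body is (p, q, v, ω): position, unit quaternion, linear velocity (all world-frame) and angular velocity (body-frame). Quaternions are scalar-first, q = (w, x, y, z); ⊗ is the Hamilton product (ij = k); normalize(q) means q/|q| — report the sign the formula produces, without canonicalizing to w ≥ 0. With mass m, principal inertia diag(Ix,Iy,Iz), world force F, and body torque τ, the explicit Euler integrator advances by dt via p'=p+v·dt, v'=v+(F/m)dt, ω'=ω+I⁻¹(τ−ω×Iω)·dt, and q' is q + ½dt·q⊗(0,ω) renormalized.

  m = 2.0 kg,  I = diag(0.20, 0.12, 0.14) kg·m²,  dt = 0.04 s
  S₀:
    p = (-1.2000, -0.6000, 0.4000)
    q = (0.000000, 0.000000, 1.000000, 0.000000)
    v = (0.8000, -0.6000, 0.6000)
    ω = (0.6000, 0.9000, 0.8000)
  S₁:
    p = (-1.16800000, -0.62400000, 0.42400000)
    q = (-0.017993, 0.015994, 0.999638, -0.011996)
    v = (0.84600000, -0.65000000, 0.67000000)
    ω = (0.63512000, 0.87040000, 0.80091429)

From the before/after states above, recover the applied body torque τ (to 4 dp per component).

τ = (0.1900, -0.0600, -0.0400)

Δω = ω₁−ω₀ = (0.03512000, -0.02960000, 0.00091429)
gyro term ω₀×Iω₀ = (0.0144, 0.0288, -0.0432)
applied torque τ = (0.1900, -0.0600, -0.0400)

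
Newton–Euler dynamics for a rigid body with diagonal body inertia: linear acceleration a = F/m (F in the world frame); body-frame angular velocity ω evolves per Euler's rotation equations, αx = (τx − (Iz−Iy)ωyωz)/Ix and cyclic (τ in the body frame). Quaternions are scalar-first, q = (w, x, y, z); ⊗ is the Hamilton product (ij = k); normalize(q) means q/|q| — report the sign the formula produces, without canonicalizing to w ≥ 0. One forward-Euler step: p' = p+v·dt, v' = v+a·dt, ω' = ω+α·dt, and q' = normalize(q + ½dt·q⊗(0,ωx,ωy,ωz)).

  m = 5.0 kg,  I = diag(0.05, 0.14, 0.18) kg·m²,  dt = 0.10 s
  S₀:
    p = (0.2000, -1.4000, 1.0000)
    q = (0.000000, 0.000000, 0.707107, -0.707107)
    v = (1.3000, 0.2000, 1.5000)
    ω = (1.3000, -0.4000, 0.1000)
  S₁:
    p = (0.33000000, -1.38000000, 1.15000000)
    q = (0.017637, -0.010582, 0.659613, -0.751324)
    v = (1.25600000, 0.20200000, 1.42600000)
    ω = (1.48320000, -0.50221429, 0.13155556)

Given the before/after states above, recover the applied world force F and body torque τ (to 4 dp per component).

Δv = v₁−v₀ = (-0.04400000, 0.00200000, -0.07400000)
m·(v₁−v₀)/dt = (-2.2000, 0.1000, -3.7000)
Δω = ω₁−ω₀ = (0.18320000, -0.10221429, 0.03155556)
gyro term ω₀×Iω₀ = (-0.0016, -0.0169, -0.0468)
applied torque τ = (0.0900, -0.1600, 0.0100)

F = (-2.2000, 0.1000, -3.7000)
τ = (0.0900, -0.1600, 0.0100)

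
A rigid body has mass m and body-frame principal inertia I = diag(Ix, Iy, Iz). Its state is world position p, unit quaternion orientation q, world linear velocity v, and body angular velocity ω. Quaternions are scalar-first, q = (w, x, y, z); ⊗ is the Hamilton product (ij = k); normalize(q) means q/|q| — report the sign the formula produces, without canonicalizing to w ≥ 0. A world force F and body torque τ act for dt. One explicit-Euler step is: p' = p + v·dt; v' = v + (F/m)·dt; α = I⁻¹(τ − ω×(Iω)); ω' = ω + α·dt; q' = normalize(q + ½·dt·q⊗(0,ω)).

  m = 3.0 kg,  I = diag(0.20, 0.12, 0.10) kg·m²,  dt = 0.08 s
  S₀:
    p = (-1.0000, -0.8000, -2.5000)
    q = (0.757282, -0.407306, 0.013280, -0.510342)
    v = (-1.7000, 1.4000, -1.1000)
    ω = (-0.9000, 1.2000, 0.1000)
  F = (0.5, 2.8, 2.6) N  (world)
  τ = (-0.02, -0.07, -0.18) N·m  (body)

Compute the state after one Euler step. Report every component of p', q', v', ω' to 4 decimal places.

gyro term ω×Iω = (-0.0024, -0.0090, 0.0864)
(τ − ω×Iω)/I = (-0.0880, -0.5083, -2.6640)
ω' = ω + α·dt = (-0.9070, 1.1593, -0.1131)
2q̇ = q⊗(0,ω) = (-0.3314772, -0.0678154, 1.4087768, -0.4010870)
updated quaternion q' = (0.7427, -0.4093, 0.0695, -0.5254)
new position p' = (-1.1360, -0.6880, -2.5880)
v' = v + a·dt = (-1.6867, 1.4747, -1.0307)

p' = (-1.1360, -0.6880, -2.5880)
q' = (0.7427, -0.4093, 0.0695, -0.5254)
v' = (-1.6867, 1.4747, -1.0307)
ω' = (-0.9070, 1.1593, -0.1131)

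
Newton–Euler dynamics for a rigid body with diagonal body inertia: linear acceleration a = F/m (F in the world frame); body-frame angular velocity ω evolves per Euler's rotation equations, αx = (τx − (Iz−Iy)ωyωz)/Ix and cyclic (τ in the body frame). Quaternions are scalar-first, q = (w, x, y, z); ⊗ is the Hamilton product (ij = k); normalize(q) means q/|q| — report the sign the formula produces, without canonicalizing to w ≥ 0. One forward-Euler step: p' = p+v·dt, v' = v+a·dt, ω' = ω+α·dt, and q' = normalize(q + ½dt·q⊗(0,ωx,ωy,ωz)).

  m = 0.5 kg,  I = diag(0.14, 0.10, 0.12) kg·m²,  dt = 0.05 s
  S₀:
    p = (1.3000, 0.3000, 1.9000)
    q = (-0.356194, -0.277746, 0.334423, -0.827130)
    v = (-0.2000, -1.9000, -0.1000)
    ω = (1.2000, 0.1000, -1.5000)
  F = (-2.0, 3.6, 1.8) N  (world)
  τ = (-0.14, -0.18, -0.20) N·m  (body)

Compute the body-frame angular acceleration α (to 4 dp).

α = (-0.9786, -1.4400, -1.6267)

ω×(Iω) gyroscopic = (-0.0030, -0.0360, -0.0048)
α = I⁻¹(τ − ω×Iω) = (-0.9786, -1.4400, -1.6267)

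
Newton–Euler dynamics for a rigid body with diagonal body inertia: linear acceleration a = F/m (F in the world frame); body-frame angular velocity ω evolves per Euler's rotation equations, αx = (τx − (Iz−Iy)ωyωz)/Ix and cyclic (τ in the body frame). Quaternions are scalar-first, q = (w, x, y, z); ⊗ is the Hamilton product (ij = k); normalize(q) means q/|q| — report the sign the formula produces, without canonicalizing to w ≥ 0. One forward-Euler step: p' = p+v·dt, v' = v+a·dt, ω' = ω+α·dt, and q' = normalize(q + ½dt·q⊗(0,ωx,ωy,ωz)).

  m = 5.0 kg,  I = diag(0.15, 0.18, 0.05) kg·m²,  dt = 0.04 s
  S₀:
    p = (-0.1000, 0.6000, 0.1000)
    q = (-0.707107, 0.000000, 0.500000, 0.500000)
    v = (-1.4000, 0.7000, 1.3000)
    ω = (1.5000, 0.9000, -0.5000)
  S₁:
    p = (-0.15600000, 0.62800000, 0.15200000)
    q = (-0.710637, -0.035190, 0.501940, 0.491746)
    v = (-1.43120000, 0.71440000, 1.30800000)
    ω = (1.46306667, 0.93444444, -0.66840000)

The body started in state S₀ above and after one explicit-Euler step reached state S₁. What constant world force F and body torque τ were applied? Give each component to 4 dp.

rate change Δω = (-0.03693333, 0.03444444, -0.16840000)
applied torque τ = (-0.0800, 0.0800, -0.1700)
Δv = v₁−v₀ = (-0.03120000, 0.01440000, 0.00800000)
applied force F = (-3.9000, 1.8000, 1.0000)

F = (-3.9000, 1.8000, 1.0000)
τ = (-0.0800, 0.0800, -0.1700)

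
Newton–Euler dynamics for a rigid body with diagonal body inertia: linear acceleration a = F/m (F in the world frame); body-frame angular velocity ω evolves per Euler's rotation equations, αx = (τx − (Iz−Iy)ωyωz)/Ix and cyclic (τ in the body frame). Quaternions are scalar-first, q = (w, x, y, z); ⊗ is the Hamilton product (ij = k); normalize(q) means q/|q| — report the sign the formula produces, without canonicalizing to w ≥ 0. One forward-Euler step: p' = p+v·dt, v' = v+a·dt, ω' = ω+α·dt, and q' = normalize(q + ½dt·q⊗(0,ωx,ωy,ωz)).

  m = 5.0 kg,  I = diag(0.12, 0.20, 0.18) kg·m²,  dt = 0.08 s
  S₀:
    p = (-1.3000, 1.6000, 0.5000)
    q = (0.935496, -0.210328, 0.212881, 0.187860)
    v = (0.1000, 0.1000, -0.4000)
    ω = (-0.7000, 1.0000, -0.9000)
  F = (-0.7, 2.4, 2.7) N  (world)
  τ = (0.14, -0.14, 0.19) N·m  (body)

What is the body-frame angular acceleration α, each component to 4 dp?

α = (1.0167, -0.5110, 1.3667)

gyro term ω×Iω = (0.0180, -0.0378, -0.0560)
α = I⁻¹(τ − ω×Iω) = (1.0167, -0.5110, 1.3667)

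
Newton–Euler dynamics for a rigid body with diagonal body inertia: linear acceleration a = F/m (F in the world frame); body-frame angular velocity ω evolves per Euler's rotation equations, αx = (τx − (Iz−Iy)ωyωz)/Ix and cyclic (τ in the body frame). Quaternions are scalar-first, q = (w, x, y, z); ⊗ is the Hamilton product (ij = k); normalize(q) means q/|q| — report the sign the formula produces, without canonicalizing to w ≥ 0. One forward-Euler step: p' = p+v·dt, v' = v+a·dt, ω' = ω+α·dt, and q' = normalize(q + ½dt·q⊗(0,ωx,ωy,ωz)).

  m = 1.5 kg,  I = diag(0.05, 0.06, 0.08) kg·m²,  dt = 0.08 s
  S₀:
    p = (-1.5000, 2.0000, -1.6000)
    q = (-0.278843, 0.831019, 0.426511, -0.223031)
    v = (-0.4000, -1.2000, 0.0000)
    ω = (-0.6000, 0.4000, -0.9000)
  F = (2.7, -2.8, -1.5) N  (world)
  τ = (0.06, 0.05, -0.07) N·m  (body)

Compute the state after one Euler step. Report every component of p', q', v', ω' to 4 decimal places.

new position p' = (-1.5320, 1.9040, -1.6000)
v + (F/m)dt = (-0.2560, -1.3493, -0.0800)
gyro term ω×Iω = (-0.0072, -0.0162, -0.0024)
angular accel α = (1.3440, 1.1033, -0.8450)
ω + α·dt = (-0.4925, 0.4883, -0.9676)
Hamilton product q⊗(0,ω) = (0.1272791, -0.1273417, 0.7701985, 0.8392729)
updated quaternion q' = (-0.2735, 0.8250, 0.4568, -0.1893)

p' = (-1.5320, 1.9040, -1.6000)
q' = (-0.2735, 0.8250, 0.4568, -0.1893)
v' = (-0.2560, -1.3493, -0.0800)
ω' = (-0.4925, 0.4883, -0.9676)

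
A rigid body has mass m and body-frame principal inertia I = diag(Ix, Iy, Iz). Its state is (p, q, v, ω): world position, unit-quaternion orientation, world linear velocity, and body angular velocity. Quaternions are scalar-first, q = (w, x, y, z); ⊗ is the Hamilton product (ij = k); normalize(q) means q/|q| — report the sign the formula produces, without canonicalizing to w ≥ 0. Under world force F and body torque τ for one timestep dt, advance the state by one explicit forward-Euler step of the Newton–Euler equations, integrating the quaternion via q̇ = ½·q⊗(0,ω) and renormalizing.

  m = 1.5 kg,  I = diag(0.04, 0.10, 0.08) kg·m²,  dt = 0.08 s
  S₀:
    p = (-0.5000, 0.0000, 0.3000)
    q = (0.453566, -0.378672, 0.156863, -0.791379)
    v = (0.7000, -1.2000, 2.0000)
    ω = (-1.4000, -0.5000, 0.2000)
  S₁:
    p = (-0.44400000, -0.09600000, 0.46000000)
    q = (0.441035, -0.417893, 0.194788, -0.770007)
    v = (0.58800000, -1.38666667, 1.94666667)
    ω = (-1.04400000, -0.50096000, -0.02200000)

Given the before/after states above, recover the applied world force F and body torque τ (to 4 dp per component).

rate change Δω = (0.35600000, -0.00096000, -0.22200000)
ω₀×(Iω₀) = (0.0020, 0.0112, 0.0420)
I·α + gyro = (0.1800, 0.0100, -0.1800)
velocity change Δv = (-0.11200000, -0.18666667, -0.05333333)
m·(v₁−v₀)/dt = (-2.1000, -3.5000, -1.0000)

F = (-2.1000, -3.5000, -1.0000)
τ = (0.1800, 0.0100, -0.1800)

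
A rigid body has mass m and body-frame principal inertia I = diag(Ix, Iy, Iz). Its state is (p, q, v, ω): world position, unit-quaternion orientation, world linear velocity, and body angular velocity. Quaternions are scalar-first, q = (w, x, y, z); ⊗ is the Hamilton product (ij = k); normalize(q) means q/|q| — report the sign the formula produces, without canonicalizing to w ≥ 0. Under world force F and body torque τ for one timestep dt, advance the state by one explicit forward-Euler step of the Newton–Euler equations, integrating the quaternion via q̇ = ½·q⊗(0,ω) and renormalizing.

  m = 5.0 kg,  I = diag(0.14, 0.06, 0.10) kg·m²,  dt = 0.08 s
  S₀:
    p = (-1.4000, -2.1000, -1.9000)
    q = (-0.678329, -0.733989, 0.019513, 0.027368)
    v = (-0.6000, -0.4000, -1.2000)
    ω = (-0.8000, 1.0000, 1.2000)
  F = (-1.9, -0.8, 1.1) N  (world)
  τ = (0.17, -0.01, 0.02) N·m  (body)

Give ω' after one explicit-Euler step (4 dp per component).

ω' = (-0.7303, 1.0379, 1.1648)

ω×(Iω) gyroscopic = (0.0480, -0.0384, 0.0640)
(τ − ω×Iω)/I = (0.8714, 0.4733, -0.4400)
ω + α·dt = (-0.7303, 1.0379, 1.1648)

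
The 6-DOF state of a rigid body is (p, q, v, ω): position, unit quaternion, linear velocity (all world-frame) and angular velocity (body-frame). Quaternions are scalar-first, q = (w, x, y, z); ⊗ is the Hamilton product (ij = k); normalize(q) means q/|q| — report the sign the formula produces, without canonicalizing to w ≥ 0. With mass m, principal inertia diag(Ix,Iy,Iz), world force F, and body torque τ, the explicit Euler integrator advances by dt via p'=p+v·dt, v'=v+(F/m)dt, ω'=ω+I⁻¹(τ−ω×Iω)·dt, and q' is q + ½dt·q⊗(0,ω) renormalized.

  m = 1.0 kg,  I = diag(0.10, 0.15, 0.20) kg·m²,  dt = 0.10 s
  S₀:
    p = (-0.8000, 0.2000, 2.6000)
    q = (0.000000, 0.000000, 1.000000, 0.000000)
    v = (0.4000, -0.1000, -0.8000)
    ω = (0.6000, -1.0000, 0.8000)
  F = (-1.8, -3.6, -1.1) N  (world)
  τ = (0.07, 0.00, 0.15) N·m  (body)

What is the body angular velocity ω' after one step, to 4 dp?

ω' = (0.7100, -0.9680, 0.8900)

angular accel α = (1.1000, 0.3200, 0.9000)
ω + α·dt = (0.7100, -0.9680, 0.8900)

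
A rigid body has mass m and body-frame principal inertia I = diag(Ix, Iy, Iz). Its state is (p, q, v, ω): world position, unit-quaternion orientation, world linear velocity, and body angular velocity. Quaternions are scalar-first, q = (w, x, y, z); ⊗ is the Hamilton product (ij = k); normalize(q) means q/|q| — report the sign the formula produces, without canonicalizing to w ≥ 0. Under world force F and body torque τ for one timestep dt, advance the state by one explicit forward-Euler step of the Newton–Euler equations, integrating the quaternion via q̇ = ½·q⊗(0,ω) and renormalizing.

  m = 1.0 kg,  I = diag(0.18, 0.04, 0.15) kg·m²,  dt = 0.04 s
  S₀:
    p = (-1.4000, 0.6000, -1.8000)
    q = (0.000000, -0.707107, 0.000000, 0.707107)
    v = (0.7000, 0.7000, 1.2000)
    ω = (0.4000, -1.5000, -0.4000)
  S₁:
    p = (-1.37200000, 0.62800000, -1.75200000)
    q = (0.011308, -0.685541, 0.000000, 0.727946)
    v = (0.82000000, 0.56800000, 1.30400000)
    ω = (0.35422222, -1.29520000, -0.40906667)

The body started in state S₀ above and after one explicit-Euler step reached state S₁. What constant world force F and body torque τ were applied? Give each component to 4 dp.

v₁ − v₀ = (0.12000000, -0.13200000, 0.10400000)
F = m·Δv/dt = (3.0000, -3.3000, 2.6000)
rate change Δω = (-0.04577778, 0.20480000, -0.00906667)
I·α + gyro = (-0.1400, 0.2000, 0.0500)

F = (3.0000, -3.3000, 2.6000)
τ = (-0.1400, 0.2000, 0.0500)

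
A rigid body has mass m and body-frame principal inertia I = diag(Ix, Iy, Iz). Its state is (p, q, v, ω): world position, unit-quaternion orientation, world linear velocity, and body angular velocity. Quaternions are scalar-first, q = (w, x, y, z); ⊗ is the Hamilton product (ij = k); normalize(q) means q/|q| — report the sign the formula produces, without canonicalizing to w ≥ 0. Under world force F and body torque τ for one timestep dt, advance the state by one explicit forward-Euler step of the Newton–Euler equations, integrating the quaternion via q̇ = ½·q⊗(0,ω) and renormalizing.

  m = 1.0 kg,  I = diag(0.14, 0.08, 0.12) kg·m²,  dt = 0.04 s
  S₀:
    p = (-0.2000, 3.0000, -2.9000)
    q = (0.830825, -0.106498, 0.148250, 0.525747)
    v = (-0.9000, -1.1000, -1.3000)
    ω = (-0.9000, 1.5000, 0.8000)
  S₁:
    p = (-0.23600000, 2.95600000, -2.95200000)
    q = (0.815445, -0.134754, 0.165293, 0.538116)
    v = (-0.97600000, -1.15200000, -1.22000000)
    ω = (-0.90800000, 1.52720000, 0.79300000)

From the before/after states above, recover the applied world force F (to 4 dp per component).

Δv = v₁−v₀ = (-0.07600000, -0.05200000, 0.08000000)
F = m·Δv/dt = (-1.9000, -1.3000, 2.0000)

F = (-1.9000, -1.3000, 2.0000)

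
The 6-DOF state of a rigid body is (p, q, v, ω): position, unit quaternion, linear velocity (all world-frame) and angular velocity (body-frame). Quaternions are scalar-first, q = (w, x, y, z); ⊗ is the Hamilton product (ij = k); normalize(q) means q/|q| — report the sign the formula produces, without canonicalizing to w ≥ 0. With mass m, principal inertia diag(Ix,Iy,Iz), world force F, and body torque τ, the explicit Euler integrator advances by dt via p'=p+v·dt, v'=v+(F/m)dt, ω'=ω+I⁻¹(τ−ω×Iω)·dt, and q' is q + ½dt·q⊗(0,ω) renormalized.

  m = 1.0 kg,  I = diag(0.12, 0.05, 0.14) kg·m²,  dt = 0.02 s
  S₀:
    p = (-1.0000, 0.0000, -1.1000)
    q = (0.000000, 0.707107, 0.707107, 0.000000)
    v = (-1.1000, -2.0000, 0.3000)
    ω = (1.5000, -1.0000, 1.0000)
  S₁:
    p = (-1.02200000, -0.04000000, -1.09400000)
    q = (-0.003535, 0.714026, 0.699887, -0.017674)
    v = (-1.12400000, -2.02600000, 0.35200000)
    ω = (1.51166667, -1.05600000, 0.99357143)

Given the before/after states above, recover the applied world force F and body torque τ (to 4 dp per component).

F = (-1.2000, -1.3000, 2.6000)
τ = (-0.0200, -0.1700, 0.0600)

Δv = v₁−v₀ = (-0.02400000, -0.02600000, 0.05200000)
m·(v₁−v₀)/dt = (-1.2000, -1.3000, 2.6000)
Δω = ω₁−ω₀ = (0.01166667, -0.05600000, -0.00642857)
I·α + gyro = (-0.0200, -0.1700, 0.0600)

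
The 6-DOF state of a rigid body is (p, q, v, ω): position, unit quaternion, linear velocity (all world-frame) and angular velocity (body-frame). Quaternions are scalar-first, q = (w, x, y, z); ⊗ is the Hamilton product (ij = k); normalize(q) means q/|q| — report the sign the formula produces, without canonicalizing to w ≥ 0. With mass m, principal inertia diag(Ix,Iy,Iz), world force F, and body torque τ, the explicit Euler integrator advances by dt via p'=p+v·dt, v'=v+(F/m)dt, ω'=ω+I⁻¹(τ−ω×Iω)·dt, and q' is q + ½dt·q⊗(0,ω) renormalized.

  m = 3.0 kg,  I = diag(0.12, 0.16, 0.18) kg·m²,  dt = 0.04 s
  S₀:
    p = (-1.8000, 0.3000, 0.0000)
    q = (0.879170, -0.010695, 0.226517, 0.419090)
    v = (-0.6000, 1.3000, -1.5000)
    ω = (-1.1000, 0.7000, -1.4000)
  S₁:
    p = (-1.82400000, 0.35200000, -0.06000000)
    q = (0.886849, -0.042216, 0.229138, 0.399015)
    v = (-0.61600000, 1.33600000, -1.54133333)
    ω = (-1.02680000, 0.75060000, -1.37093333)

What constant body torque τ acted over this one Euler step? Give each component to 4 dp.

ω₁ − ω₀ = (0.07320000, 0.05060000, 0.02906667)
applied torque τ = (0.2000, 0.1100, 0.1000)

τ = (0.2000, 0.1100, 0.1000)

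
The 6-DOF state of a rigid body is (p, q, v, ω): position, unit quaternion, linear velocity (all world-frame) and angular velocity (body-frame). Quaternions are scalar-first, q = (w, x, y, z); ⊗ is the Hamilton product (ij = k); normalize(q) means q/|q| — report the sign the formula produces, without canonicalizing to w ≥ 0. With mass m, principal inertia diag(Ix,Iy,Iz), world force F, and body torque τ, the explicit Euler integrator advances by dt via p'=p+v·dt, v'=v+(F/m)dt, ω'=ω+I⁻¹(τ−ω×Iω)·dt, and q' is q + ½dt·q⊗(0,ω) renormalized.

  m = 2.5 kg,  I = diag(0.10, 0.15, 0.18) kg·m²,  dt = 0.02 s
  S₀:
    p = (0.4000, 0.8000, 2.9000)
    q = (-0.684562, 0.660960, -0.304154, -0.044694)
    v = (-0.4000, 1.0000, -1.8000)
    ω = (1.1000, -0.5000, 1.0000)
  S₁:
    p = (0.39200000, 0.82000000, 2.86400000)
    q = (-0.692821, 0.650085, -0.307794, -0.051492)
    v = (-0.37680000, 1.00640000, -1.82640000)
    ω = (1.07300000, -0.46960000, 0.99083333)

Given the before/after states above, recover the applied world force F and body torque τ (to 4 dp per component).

F = (2.9000, 0.8000, -3.3000)
τ = (-0.1500, 0.1400, -0.1100)

velocity change Δv = (0.02320000, 0.00640000, -0.02640000)
m·(v₁−v₀)/dt = (2.9000, 0.8000, -3.3000)
rate change Δω = (-0.02700000, 0.03040000, -0.00916667)
applied torque τ = (-0.1500, 0.1400, -0.1100)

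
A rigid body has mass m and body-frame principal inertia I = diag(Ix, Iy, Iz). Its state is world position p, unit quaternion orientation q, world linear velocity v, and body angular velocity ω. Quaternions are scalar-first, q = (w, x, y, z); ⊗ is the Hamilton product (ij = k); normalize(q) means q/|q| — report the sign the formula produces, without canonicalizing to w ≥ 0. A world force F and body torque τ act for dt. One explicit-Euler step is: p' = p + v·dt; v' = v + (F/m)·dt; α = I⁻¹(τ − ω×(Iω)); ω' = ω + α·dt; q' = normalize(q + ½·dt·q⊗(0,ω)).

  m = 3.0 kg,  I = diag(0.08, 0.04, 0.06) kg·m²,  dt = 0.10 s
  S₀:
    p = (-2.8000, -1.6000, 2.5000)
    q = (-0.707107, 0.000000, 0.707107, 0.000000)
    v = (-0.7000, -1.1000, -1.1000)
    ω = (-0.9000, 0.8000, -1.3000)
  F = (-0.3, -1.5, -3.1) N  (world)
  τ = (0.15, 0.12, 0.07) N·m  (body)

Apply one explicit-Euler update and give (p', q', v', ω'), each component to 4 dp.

p' = (-2.8700, -1.7100, 2.3900)
q' = (-0.7325, -0.0141, 0.6762, 0.0775)
v' = (-0.7100, -1.1500, -1.2033)
ω' = (-0.6865, 1.0415, -1.2313)

ω×(Iω) gyroscopic = (-0.0208, 0.0234, 0.0288)
angular accel α = (2.1350, 2.4150, 0.6867)
ω' = ω + α·dt = (-0.6865, 1.0415, -1.2313)
2q̇ = q⊗(0,ω) = (-0.5656856, -0.2828428, -0.5656856, 1.5556354)
q' = normalize(q + ½dt·q⊗(0,ω)) = (-0.7325, -0.0141, 0.6762, 0.0775)
linear accel F/m = (-0.1000, -0.5000, -1.0333)
p' = p + v·dt = (-2.8700, -1.7100, 2.3900)
new velocity v' = (-0.7100, -1.1500, -1.2033)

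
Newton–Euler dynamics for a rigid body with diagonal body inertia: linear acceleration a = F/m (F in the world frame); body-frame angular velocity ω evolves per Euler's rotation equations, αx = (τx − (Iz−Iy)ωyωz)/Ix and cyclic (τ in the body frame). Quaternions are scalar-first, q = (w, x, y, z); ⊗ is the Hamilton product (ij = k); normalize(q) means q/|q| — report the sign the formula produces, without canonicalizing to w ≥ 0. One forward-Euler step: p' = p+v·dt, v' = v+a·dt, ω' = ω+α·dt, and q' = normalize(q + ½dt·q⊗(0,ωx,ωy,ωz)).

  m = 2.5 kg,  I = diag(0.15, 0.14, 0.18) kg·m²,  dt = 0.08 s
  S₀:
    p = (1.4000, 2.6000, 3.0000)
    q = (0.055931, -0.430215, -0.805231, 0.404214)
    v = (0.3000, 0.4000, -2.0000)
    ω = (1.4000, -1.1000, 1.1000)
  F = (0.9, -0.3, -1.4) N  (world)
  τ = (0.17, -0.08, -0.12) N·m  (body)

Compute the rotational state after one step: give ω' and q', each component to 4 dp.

ω' = (1.5165, -1.1193, 1.0398)
q' = (0.0267, -0.4432, -0.7635, 0.4691)

angular accel α = (1.4560, -0.2414, -0.7522)
new body rate ω' = (1.5165, -1.1193, 1.0398)
2q̇ = q⊗(0,ω) = (-0.7280885, -0.3628153, 0.9776120, 1.6620840)
q' = normalize(q + ½dt·q⊗(0,ω)) = (0.0267, -0.4432, -0.7635, 0.4691)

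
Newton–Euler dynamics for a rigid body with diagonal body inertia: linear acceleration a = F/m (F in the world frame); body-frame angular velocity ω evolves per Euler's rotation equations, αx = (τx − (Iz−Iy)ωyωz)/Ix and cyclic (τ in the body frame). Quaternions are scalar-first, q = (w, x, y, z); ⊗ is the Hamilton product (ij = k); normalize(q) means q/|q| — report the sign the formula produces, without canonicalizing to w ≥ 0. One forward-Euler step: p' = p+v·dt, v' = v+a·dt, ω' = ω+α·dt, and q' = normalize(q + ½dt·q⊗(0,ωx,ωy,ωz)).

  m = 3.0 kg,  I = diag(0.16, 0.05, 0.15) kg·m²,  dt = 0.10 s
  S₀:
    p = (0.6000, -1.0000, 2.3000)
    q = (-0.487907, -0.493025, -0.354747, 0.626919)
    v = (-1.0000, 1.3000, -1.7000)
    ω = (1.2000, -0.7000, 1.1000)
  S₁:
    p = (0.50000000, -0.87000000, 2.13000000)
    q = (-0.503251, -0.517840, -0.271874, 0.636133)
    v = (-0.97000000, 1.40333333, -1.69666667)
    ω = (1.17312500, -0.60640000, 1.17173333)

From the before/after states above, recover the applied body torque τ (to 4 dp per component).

τ = (-0.1200, 0.0600, 0.2000)

rate change Δω = (-0.02687500, 0.09360000, 0.07173333)
precession coupling = (-0.0770, 0.0132, 0.0924)
I·α + gyro = (-0.1200, 0.0600, 0.2000)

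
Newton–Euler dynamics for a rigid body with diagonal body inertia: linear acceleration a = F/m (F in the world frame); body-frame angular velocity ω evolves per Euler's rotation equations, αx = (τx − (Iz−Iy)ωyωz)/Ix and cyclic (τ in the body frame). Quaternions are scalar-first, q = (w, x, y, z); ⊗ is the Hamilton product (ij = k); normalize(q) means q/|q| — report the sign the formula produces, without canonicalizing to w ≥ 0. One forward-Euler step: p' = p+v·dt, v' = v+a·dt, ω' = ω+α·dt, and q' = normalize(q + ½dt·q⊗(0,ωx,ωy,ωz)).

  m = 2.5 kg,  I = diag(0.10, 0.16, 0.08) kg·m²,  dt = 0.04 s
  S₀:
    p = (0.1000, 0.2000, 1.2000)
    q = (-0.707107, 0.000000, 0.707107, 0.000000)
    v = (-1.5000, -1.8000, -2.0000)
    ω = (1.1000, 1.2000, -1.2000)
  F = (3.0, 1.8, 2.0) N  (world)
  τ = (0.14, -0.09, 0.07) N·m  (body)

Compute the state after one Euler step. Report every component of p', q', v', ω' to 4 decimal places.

p' = (0.0400, 0.1280, 1.1200)
q' = (-0.7235, -0.0325, 0.6896, 0.0014)
v' = (-1.4520, -1.7712, -1.9680)
ω' = (1.1099, 1.1841, -1.2046)

angular accel α = (0.2480, -0.3975, -0.1150)
ω' = ω + α·dt = (1.1099, 1.1841, -1.2046)
q⊗(0,ω) = (-0.8485284, -1.6263461, -0.8485284, 0.0707107)
updated quaternion q' = (-0.7235, -0.0325, 0.6896, 0.0014)
new position p' = (0.0400, 0.1280, 1.1200)
v' = v + a·dt = (-1.4520, -1.7712, -1.9680)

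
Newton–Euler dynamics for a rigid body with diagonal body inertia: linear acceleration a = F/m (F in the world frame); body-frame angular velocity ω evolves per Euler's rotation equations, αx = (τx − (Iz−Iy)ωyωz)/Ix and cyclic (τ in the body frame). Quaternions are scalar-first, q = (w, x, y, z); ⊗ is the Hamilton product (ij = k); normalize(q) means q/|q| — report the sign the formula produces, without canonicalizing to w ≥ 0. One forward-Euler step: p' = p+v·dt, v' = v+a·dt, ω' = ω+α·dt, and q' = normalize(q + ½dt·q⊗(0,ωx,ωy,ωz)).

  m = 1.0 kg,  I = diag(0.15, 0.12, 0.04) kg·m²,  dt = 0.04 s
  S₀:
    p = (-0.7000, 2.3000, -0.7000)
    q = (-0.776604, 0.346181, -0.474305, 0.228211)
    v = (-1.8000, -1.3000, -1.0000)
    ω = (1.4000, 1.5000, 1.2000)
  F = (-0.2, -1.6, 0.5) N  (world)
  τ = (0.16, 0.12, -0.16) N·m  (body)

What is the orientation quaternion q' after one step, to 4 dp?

q' = (-0.7767, 0.3059, -0.4990, 0.2330)

2q̇ = q⊗(0,ω) = (-0.0470491, -1.9987281, -1.2608278, 0.2513737)
q' = normalize(q + ½dt·q⊗(0,ω)) = (-0.7767, 0.3059, -0.4990, 0.2330)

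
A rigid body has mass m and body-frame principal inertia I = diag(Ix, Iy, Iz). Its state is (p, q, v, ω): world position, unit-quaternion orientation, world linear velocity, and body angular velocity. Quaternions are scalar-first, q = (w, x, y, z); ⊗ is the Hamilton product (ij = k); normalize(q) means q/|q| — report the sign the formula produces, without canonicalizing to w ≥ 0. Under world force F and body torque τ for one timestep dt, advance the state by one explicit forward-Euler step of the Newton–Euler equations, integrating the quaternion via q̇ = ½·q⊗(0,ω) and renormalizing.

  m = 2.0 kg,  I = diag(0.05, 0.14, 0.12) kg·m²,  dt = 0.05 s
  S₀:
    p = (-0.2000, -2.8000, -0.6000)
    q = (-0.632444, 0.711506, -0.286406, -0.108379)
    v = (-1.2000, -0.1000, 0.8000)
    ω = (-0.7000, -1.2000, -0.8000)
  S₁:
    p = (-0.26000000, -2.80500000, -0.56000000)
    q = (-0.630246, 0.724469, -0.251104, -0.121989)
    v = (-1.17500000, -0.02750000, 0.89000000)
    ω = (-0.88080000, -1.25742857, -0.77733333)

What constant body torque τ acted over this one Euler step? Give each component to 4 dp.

Δω = ω₁−ω₀ = (-0.18080000, -0.05742857, 0.02266667)
gyro term ω₀×Iω₀ = (-0.0192, -0.0392, 0.0756)
applied torque τ = (-0.2000, -0.2000, 0.1300)

τ = (-0.2000, -0.2000, 0.1300)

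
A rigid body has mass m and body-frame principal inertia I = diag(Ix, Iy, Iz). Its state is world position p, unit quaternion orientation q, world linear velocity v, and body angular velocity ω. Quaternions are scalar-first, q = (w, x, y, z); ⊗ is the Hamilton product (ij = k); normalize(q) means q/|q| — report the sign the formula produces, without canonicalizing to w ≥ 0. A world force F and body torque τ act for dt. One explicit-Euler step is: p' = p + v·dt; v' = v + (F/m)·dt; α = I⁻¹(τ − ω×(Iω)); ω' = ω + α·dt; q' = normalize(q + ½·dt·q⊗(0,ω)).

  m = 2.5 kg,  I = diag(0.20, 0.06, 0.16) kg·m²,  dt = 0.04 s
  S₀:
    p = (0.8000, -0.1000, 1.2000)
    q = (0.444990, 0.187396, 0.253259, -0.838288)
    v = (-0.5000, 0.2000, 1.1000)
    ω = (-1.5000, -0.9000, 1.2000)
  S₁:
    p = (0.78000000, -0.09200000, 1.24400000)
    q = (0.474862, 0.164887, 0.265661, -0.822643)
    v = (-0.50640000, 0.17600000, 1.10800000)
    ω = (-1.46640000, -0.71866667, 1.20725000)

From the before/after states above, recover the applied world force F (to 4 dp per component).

Δv = v₁−v₀ = (-0.00640000, -0.02400000, 0.00800000)
applied force F = (-0.4000, -1.5000, 0.5000)

F = (-0.4000, -1.5000, 0.5000)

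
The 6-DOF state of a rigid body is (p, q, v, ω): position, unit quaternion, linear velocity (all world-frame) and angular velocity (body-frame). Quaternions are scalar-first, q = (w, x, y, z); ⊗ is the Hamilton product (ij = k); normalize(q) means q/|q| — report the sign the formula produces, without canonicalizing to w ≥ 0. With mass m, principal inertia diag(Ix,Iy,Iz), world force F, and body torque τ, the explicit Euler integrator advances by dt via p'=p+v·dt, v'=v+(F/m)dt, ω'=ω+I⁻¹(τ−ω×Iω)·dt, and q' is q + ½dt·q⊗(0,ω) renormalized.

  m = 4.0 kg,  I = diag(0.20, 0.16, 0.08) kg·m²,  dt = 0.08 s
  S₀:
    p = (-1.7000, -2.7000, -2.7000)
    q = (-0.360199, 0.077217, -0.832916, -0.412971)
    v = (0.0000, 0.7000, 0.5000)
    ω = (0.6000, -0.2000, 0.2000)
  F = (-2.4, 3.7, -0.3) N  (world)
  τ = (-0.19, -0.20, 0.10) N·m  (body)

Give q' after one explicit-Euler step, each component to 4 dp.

q' = (-0.3653, 0.0586, -0.8403, -0.3963)

q⊗(0,ω) = (-0.1303192, -0.4652968, -0.1911862, 0.4122664)
updated quaternion q' = (-0.3653, 0.0586, -0.8403, -0.3963)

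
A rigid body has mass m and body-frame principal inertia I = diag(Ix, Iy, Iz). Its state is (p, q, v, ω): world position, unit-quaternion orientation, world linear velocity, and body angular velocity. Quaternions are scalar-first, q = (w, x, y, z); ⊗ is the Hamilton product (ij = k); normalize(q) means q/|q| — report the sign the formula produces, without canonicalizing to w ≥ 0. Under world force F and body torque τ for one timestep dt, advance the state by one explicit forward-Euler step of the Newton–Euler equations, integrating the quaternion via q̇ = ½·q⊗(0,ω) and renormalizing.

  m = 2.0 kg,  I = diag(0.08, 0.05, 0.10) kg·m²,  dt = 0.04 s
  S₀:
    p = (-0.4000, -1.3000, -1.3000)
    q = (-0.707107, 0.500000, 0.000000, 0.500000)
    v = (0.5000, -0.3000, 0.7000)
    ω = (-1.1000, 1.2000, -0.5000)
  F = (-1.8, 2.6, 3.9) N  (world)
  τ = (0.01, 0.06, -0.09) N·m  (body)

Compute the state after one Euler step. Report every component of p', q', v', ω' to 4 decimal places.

p' = (-0.3800, -1.3120, -1.2720)
q' = (-0.6907, 0.5033, -0.0230, 0.5188)
v' = (0.4640, -0.2480, 0.7780)
ω' = (-1.0800, 1.2568, -0.5518)

p' = p + v·dt = (-0.3800, -1.3120, -1.2720)
v' = v + a·dt = (0.4640, -0.2480, 0.7780)
α = I⁻¹(τ − ω×Iω) = (0.5000, 1.4200, -1.2960)
new body rate ω' = (-1.0800, 1.2568, -0.5518)
2q̇ = q⊗(0,ω) = (0.8000000, 0.1778177, -1.1485284, 0.9535535)
q' = normalize(q + ½dt·q⊗(0,ω)) = (-0.6907, 0.5033, -0.0230, 0.5188)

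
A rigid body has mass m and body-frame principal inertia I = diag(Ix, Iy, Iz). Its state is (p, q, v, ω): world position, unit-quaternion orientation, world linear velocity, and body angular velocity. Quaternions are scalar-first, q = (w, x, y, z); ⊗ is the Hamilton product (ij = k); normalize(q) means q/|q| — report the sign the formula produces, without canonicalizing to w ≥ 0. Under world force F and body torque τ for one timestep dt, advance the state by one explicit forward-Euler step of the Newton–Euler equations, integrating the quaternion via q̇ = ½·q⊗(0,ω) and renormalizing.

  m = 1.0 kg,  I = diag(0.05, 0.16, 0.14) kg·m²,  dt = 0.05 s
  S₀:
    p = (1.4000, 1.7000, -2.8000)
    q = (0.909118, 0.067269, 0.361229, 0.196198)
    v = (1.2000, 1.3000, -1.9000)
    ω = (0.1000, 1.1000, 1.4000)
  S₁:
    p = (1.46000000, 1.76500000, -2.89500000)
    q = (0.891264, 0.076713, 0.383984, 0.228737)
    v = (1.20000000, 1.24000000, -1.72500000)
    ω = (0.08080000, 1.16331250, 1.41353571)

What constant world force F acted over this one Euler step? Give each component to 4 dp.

F = (0.0000, -1.2000, 3.5000)

Δv = v₁−v₀ = (0.00000000, -0.06000000, 0.17500000)
applied force F = (0.0000, -1.2000, 3.5000)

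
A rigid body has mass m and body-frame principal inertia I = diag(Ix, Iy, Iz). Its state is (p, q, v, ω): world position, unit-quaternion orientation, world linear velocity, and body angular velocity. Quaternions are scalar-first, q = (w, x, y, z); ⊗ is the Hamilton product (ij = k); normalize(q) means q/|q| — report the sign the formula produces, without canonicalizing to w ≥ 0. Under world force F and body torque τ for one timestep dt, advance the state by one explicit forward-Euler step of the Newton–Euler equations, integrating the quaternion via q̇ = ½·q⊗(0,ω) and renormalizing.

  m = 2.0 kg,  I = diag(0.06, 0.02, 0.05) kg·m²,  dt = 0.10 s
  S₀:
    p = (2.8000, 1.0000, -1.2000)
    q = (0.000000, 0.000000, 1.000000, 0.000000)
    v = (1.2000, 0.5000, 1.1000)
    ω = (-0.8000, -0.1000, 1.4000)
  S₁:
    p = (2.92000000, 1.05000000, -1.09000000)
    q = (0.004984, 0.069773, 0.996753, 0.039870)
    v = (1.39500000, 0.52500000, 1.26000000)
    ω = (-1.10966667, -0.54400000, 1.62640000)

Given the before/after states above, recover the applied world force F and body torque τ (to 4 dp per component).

F = (3.9000, 0.5000, 3.2000)
τ = (-0.1900, -0.1000, 0.1100)

ω₁ − ω₀ = (-0.30966667, -0.44400000, 0.22640000)
applied torque τ = (-0.1900, -0.1000, 0.1100)
v₁ − v₀ = (0.19500000, 0.02500000, 0.16000000)
m·(v₁−v₀)/dt = (3.9000, 0.5000, 3.2000)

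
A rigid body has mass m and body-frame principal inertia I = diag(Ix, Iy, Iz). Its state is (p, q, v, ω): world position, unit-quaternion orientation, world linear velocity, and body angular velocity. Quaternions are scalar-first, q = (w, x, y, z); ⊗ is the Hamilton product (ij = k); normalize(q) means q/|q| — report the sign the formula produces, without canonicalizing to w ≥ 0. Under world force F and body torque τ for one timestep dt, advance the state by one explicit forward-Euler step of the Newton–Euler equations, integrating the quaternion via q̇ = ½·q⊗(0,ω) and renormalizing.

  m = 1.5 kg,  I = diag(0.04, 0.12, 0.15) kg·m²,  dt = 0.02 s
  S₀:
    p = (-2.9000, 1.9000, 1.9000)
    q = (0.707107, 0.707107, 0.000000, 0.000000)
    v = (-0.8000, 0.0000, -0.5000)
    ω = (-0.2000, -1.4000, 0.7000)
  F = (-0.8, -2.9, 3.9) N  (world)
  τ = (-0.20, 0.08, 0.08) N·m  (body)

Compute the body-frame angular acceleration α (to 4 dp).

ω×(Iω) gyroscopic = (-0.0294, 0.0154, 0.0224)
angular accel α = (-4.2650, 0.5383, 0.3840)

α = (-4.2650, 0.5383, 0.3840)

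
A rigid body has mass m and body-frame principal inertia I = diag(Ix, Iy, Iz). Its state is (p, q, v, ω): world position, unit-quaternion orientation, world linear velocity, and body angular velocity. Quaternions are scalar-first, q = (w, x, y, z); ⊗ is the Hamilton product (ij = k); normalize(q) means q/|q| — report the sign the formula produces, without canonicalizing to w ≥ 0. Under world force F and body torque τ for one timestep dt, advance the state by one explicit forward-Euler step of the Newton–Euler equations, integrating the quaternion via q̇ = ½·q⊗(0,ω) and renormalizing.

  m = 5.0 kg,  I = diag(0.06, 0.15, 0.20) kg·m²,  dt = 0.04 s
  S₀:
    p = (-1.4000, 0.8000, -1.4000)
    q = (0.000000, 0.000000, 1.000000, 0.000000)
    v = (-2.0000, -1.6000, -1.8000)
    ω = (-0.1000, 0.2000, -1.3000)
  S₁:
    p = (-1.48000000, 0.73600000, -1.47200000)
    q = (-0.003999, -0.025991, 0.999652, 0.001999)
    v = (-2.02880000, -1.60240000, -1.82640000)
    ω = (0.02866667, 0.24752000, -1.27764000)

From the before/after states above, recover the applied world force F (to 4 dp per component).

F = (-3.6000, -0.3000, -3.3000)

Δv = v₁−v₀ = (-0.02880000, -0.00240000, -0.02640000)
applied force F = (-3.6000, -0.3000, -3.3000)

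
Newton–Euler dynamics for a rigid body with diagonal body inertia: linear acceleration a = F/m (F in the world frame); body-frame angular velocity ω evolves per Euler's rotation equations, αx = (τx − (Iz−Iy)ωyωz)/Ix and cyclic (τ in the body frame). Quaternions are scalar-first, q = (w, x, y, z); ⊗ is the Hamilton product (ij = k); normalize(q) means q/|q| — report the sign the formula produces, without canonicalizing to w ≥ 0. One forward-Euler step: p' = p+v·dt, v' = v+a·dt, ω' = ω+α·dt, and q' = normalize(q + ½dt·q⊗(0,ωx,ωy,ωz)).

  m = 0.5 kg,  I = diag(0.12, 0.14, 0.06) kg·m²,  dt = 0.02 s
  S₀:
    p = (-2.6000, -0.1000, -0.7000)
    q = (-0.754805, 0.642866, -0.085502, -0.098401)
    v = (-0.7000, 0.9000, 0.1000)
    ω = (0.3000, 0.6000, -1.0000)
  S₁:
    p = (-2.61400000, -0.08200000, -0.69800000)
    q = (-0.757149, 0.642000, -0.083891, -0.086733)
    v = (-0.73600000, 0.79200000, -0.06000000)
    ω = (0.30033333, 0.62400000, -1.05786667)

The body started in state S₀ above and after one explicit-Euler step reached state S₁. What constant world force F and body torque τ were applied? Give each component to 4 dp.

velocity change Δv = (-0.03600000, -0.10800000, -0.16000000)
m·(v₁−v₀)/dt = (-0.9000, -2.7000, -4.0000)
ω₁ − ω₀ = (0.00033333, 0.02400000, -0.05786667)
ω₀×(Iω₀) = (0.0480, -0.0180, 0.0036)
I·α + gyro = (0.0500, 0.1500, -0.1700)

F = (-0.9000, -2.7000, -4.0000)
τ = (0.0500, 0.1500, -0.1700)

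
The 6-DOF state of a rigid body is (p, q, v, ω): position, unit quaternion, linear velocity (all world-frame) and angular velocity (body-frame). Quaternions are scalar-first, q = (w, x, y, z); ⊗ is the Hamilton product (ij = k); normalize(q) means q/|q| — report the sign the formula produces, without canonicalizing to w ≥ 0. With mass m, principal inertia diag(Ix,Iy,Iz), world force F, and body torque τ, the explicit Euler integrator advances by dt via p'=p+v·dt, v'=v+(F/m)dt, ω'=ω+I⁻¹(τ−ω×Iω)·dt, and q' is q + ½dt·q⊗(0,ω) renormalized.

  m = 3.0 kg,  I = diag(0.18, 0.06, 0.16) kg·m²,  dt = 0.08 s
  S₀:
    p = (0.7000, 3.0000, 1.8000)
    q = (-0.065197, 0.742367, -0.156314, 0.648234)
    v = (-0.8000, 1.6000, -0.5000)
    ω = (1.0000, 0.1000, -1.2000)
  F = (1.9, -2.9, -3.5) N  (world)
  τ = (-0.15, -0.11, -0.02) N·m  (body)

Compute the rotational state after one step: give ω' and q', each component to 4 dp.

ω' = (0.9387, -0.0147, -1.2040)
q' = (-0.0630, 0.7432, -0.0948, 0.6593)

angular accel α = (-0.7667, -1.4333, -0.0500)
ω + α·dt = (0.9387, -0.0147, -1.2040)
2q̇ = q⊗(0,ω) = (0.0511452, 0.0575564, 1.5325547, 0.3087871)
q' = normalize(q + ½dt·q⊗(0,ω)) = (-0.0630, 0.7432, -0.0948, 0.6593)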